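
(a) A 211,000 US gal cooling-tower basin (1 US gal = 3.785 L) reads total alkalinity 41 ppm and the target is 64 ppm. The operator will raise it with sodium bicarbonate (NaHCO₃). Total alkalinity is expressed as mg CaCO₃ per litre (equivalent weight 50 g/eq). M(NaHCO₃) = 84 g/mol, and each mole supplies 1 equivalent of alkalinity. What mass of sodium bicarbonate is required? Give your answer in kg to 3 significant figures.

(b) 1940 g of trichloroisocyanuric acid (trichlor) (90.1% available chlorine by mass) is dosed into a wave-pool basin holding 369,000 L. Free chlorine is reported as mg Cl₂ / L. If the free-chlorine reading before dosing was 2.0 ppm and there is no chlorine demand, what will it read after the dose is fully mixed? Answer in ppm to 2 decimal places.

(a) Volume: 211,000 US gal × 3.785 L/gal = 798,635 L.
(a) Alkalinity to add: (64 − 41) = 23 mg/L as CaCO₃ × 798,635 L = 18,370 g as CaCO₃.
(a) Equivalents: 18,370 g ÷ 50 g/eq = 367.4 eq.
(a) NaHCO₃ supplies 1 eq per mole → 367.4 mol.
(a) Mass: 367.4 mol × 84 g/mol = 30,860 g.

(b) Available chlorine delivered: 1940 g × 0.901 = 1748 g as Cl₂.
(b) Concentration rise: 1748 g / 369,000 L = 4.737 mg/L = 4.74 ppm.
(b) Final FC: 2.0 + 4.74 = 6.74 ppm.

(a) 30.9 kg; (b) 6.74 ppm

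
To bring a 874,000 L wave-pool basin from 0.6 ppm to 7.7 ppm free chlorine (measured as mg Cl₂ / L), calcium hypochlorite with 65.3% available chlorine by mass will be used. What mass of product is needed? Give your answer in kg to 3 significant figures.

Chlorine deficit: 7.7 − 0.6 = 7.1 ppm = 7.1 mg/L as Cl₂.
Cl₂ equivalent needed: 7.1 mg/L × 874,000 L = 6,205,000 mg = 6205 g.
Product at 65.3% available chlorine: 6205 / 0.653 = 9503 g.

9.50 kg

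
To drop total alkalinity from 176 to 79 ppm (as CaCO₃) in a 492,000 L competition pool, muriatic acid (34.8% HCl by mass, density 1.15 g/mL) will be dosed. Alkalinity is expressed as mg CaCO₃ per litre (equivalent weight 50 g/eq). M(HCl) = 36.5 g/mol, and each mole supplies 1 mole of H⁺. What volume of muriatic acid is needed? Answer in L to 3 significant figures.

Alkalinity to neutralize: (176 − 79) = 97 mg/L as CaCO₃ × 492,000 L = 47,720 g as CaCO₃.
Equivalents of H⁺ required: 47,720 ÷ 50 g/eq = 954.5 eq = 954.5 mol HCl.
Mass of HCl: 954.5 × 36.5 = 34,840 g.
Mass of 34.8% solution: 34,840 / 0.348 = 100,100 g.
Volume: 100,100 g ÷ 1.15 g/mL = 87,050 mL.

87.1 L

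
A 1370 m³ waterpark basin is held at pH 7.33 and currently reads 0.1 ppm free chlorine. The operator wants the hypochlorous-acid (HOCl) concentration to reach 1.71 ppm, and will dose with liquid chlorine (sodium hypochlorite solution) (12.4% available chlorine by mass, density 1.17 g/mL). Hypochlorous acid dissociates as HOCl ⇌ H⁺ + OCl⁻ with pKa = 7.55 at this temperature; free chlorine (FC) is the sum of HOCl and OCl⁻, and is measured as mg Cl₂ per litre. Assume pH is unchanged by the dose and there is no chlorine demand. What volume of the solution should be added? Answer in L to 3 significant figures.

Volume: 1370 m³ = 1,370,000 L.
[OCl⁻]/[HOCl] = 10^(pH − pKa) = 10^(7.33 − 7.55) = 0.6026; fraction as HOCl = 1/(1 + 0.6026) = 0.624.
Free chlorine required for 1.71 ppm HOCl: 1.71 / 0.624 = 2.74 ppm.
FC to add: 2.74 − 0.1 = 2.64 mg/L as Cl₂.
Cl₂ equivalent: 2.64 mg/L × 1,370,000 L = 3617 g.
Product at 12.4% available Cl: 3617 / 0.124 = 29,170 g.
Volume: 29,170 g ÷ 1.17 g/mL = 24,930 mL.

24.9 L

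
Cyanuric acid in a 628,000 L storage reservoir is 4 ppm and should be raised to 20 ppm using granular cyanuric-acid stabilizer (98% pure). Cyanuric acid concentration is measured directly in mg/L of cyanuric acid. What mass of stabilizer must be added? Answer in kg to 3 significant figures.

10.3 kg

CYA to add: (20 − 4) = 16 mg/L × 628,000 L = 10,050 g cyanuric acid.
At 98% purity: 10,050 / 0.98 = 10,250 g product.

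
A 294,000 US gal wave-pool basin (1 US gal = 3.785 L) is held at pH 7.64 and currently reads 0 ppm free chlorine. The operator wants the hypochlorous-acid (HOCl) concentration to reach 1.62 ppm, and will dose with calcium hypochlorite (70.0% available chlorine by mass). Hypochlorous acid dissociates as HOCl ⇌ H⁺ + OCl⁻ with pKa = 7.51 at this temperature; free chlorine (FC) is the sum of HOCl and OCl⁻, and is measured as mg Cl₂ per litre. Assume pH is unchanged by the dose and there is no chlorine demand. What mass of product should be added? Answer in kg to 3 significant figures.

Volume: 294,000 US gal × 3.785 L/gal = 1,112,790 L.
[OCl⁻]/[HOCl] = 10^(pH − pKa) = 10^(7.64 − 7.51) = 1.349; fraction as HOCl = 1/(1 + 1.349) = 0.4257.
Free chlorine required for 1.62 ppm HOCl: 1.62 / 0.4257 = 3.805 ppm.
FC to add: 3.805 − 0 = 3.805 mg/L as Cl₂.
Cl₂ equivalent: 3.805 mg/L × 1,112,790 L = 4235 g.
Product at 70.0% available Cl: 4235 / 0.7 = 6049 g.

6.05 kg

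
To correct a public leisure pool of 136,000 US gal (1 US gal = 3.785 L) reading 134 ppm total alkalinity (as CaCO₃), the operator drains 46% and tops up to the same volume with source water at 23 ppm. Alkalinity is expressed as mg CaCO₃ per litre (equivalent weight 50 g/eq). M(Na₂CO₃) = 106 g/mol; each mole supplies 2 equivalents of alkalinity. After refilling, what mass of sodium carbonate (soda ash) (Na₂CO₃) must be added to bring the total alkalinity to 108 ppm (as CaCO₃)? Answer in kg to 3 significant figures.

Volume: 136,000 US gal × 3.785 L/gal = 514,760 L.
After draining 46% and refilling: 134 × 0.54 + 23 × 0.46 = 82.94 ppm.
Deficit to target: 108 − 82.94 = 25.06 mg/L.
As CaCO₃: 25.06 mg/L × 514,760 L = 12,900 g; ÷ 50 g/eq ÷ 2 = 129 mol Na₂CO₃.
Mass: 129 × 106 = 13,670 g.

13.7 kg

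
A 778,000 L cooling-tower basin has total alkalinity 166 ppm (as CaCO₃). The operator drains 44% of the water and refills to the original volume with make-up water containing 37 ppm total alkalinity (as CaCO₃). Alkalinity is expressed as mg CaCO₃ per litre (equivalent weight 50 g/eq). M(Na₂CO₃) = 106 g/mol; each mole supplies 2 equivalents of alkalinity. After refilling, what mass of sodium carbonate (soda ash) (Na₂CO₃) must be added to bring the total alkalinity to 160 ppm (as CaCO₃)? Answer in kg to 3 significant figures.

After draining 44% and refilling: 166 × 0.56 + 37 × 0.44 = 109.24 ppm.
Deficit to target: 160 − 109.24 = 50.76 mg/L.
As CaCO₃: 50.76 mg/L × 778,000 L = 39,490 g; ÷ 50 g/eq ÷ 2 = 394.9 mol Na₂CO₃.
Mass: 394.9 × 106 = 41,860 g.

41.9 kg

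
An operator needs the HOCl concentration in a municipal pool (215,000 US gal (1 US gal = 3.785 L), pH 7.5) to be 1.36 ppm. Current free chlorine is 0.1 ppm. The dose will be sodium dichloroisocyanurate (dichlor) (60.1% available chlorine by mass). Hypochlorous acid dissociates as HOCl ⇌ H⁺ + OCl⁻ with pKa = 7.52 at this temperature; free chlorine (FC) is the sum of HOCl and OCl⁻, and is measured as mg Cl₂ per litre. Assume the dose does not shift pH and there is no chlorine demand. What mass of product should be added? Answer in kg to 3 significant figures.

3.46 kg

Volume: 215,000 US gal × 3.785 L/gal = 813,775 L.
[OCl⁻]/[HOCl] = 10^(pH − pKa) = 10^(7.5 − 7.52) = 0.955; fraction as HOCl = 1/(1 + 0.955) = 0.5115.
Free chlorine required for 1.36 ppm HOCl: 1.36 / 0.5115 = 2.659 ppm.
FC to add: 2.659 − 0.1 = 2.559 mg/L as Cl₂.
Cl₂ equivalent: 2.559 mg/L × 813,775 L = 2082 g.
Product at 60.1% available Cl: 2082 / 0.601 = 3465 g.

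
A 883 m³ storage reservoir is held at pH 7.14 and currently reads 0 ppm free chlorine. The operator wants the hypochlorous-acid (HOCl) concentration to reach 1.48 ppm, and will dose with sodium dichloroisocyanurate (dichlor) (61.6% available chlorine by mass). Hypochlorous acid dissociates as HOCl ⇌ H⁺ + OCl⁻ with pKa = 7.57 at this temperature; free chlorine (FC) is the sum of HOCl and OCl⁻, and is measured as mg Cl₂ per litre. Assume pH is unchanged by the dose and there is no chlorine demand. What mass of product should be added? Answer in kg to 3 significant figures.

2.91 kg

Volume: 883 m³ = 883,000 L.
[OCl⁻]/[HOCl] = 10^(pH − pKa) = 10^(7.14 − 7.57) = 0.3715; fraction as HOCl = 1/(1 + 0.3715) = 0.7291.
Free chlorine required for 1.48 ppm HOCl: 1.48 / 0.7291 = 2.03 ppm.
FC to add: 2.03 − 0 = 2.03 mg/L as Cl₂.
Cl₂ equivalent: 2.03 mg/L × 883,000 L = 1792 g.
Product at 61.6% available Cl: 1792 / 0.616 = 2910 g.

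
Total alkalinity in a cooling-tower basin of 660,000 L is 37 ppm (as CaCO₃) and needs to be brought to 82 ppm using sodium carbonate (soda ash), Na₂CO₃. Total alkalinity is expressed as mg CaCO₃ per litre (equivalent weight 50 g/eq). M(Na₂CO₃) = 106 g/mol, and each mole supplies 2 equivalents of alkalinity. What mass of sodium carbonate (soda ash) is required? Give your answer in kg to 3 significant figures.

31.5 kg

Alkalinity to add: (82 − 37) = 45 mg/L as CaCO₃ × 660,000 L = 29,700 g as CaCO₃.
Equivalents: 29,700 g ÷ 50 g/eq = 594 eq.
Each mole of Na₂CO₃ supplies 2 eq, so 594 / 2 = 297 mol.
Mass: 297 mol × 106 g/mol = 31,480 g.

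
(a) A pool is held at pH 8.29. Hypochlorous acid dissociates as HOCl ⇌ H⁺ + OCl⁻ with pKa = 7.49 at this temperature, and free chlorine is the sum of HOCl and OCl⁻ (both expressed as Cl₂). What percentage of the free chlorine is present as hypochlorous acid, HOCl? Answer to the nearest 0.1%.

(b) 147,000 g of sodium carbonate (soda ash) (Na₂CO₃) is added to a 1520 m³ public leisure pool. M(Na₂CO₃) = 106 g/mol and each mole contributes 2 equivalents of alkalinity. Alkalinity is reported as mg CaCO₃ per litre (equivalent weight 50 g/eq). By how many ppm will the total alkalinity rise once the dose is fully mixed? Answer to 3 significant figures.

(a) [OCl⁻]/[HOCl] = 10^(pH − pKa) = 10^(8.29 − 7.49) = 10^0.80 = 6.31.
(a) Fraction as HOCl = 1 / (1 + 6.31) = 0.1368.

(b) Volume: 1520 m³ = 1,520,000 L.
(b) Moles of Na₂CO₃: 147,000 g ÷ 106 g/mol = 1387 mol → 2774 eq of alkalinity.
(b) As CaCO₃: 2774 eq × 50 g/eq = 138,700 g.
(b) Rise: 138,700 g / 1,520,000 L × 1000 = 91.24 mg/L.

(a) 13.7%; (b) 91.2 ppm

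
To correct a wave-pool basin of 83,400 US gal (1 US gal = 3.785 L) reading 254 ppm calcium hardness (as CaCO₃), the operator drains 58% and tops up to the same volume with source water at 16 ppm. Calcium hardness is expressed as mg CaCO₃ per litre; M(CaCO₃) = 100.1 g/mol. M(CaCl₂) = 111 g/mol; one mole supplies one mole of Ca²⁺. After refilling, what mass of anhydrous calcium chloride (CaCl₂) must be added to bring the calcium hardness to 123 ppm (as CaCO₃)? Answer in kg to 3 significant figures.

Volume: 83,400 US gal × 3.785 L/gal = 315,669 L.
After draining 58% and refilling: 254 × 0.42 + 16 × 0.58 = 115.96 ppm.
Deficit to target: 123 − 115.96 = 7.04 mg/L.
As CaCO₃: 7.04 mg/L × 315,669 L = 2222 g; ÷ 100.1 = 22.2 mol Ca²⁺.
Mass: 22.2 × 111 = 2464 g.

2.46 kg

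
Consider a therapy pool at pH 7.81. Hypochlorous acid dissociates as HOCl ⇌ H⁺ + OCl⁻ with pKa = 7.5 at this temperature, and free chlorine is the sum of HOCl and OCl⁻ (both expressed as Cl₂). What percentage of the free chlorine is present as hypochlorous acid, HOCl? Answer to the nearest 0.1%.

[OCl⁻]/[HOCl] = 10^(pH − pKa) = 10^(7.81 − 7.5) = 10^0.31 = 2.042.
Fraction as HOCl = 1 / (1 + 2.042) = 0.3288.

32.9%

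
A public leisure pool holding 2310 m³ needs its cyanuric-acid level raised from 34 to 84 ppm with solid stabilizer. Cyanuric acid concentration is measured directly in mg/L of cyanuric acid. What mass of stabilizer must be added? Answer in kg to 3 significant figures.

116 kg

Volume: 2310 m³ = 2,310,000 L.
CYA to add: (84 − 34) = 50 mg/L × 2,310,000 L = 115,500 g cyanuric acid.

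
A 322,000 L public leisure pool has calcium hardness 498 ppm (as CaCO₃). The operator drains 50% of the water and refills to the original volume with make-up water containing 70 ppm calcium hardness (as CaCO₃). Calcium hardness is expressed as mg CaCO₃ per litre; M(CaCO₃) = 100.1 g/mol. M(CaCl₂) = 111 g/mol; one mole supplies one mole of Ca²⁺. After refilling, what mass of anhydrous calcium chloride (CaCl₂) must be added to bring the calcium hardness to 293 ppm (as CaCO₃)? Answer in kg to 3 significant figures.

After draining 50% and refilling: 498 × 0.50 + 70 × 0.50 = 284 ppm.
Deficit to target: 293 − 284 = 9 mg/L.
As CaCO₃: 9 mg/L × 322,000 L = 2898 g; ÷ 100.1 = 28.95 mol Ca²⁺.
Mass: 28.95 × 111 = 3214 g.

3.21 kg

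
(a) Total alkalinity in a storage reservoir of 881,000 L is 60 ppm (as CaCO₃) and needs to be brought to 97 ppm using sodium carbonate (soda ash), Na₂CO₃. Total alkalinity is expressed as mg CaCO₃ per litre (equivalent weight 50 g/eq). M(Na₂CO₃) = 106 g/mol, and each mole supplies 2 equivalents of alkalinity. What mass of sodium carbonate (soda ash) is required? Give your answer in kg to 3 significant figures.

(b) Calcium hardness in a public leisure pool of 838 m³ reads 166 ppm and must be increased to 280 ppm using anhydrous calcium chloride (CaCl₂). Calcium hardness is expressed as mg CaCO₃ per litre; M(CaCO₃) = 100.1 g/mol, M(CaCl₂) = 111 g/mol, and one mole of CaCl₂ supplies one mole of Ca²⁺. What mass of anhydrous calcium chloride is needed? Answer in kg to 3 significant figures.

(a) Alkalinity to add: (97 − 60) = 37 mg/L as CaCO₃ × 881,000 L = 32,600 g as CaCO₃.
(a) Equivalents: 32,600 g ÷ 50 g/eq = 651.9 eq.
(a) Each mole of Na₂CO₃ supplies 2 eq, so 651.9 / 2 = 326 mol.
(a) Mass: 326 mol × 106 g/mol = 34,550 g.

(b) Volume: 838 m³ = 838,000 L.
(b) Hardness to add: (280 − 166) = 114 mg/L as CaCO₃ × 838,000 L = 95,530 g as CaCO₃.
(b) Moles of Ca²⁺ (1 mol Ca²⁺ ≡ 1 mol CaCO₃): 95,530 / 100.1 g/mol = 954.4 mol.
(b) Mass of CaCl₂: 954.4 × 111 = 105,900 g.

(a) 34.6 kg; (b) 106 kg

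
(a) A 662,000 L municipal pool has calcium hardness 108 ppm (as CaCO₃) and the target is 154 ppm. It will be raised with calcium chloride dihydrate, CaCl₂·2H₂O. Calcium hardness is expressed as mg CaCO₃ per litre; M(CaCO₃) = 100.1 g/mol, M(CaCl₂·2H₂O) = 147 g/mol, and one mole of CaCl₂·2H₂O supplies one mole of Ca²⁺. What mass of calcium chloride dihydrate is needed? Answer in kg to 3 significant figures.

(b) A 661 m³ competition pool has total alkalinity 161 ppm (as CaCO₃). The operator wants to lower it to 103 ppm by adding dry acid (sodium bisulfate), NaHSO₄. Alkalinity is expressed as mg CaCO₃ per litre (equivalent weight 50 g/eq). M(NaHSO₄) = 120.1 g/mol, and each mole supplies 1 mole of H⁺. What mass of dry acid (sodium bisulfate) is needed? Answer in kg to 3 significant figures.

(a) Hardness to add: (154 − 108) = 46 mg/L as CaCO₃ × 662,000 L = 30,450 g as CaCO₃.
(a) Moles of Ca²⁺ (1 mol Ca²⁺ ≡ 1 mol CaCO₃): 30,450 / 100.1 g/mol = 304.2 mol.
(a) Mass of CaCl₂·2H₂O: 304.2 × 147 = 44,720 g.

(b) Volume: 661 m³ = 661,000 L.
(b) Alkalinity to neutralize: (161 − 103) = 58 mg/L as CaCO₃ × 661,000 L = 38,340 g as CaCO₃.
(b) Equivalents of H⁺ required: 38,340 ÷ 50 g/eq = 766.8 eq = 766.8 mol NaHSO₄.
(b) Mass of NaHSO₄: 766.8 × 120.1 = 92,090 g.

(a) 44.7 kg; (b) 92.1 kg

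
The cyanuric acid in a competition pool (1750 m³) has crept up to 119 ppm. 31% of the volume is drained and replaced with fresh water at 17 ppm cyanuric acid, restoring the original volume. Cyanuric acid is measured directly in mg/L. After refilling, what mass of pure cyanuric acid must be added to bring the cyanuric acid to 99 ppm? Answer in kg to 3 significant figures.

Volume: 1750 m³ = 1,750,000 L.
After draining 31% and refilling: 119 × 0.69 + 17 × 0.31 = 87.38 ppm.
Deficit to target: 99 − 87.38 = 11.62 mg/L.
Mass: 11.62 mg/L × 1,750,000 L = 20,340 g cyanuric acid.

20.3 kg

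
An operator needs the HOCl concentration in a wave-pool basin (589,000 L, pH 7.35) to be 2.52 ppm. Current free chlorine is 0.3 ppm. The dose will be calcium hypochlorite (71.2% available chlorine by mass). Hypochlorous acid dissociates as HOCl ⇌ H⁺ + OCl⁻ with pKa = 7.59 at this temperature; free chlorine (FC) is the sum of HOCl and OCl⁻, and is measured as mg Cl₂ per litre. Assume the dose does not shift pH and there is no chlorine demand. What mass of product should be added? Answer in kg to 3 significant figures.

[OCl⁻]/[HOCl] = 10^(pH − pKa) = 10^(7.35 − 7.59) = 0.5754; fraction as HOCl = 1/(1 + 0.5754) = 0.6347.
Free chlorine required for 2.52 ppm HOCl: 2.52 / 0.6347 = 3.97 ppm.
FC to add: 3.97 − 0.3 = 3.67 mg/L as Cl₂.
Cl₂ equivalent: 3.67 mg/L × 589,000 L = 2162 g.
Product at 71.2% available Cl: 2162 / 0.712 = 3036 g.

3.04 kg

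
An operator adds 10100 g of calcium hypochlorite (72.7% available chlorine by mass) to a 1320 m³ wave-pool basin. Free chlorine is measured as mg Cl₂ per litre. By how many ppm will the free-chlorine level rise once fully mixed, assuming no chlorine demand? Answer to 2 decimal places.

5.56 ppm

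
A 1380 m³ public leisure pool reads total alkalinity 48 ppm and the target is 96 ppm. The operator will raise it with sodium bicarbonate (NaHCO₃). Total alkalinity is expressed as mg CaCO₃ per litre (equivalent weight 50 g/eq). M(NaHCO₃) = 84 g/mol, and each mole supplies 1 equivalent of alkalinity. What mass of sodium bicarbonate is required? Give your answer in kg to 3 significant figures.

Volume: 1380 m³ = 1,380,000 L.
Alkalinity to add: (96 − 48) = 48 mg/L as CaCO₃ × 1,380,000 L = 66,240 g as CaCO₃.
Equivalents: 66,240 g ÷ 50 g/eq = 1325 eq.
NaHCO₃ supplies 1 eq per mole → 1325 mol.
Mass: 1325 mol × 84 g/mol = 111,300 g.

111 kg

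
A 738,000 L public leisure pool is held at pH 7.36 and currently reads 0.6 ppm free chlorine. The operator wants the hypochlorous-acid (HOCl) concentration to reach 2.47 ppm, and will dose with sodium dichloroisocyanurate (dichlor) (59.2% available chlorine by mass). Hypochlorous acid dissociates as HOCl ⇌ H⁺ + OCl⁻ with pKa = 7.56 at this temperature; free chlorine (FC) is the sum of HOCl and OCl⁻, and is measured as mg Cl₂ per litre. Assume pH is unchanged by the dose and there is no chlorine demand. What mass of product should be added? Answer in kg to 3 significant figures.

[OCl⁻]/[HOCl] = 10^(pH − pKa) = 10^(7.36 − 7.56) = 0.631; fraction as HOCl = 1/(1 + 0.631) = 0.6131.
Free chlorine required for 2.47 ppm HOCl: 2.47 / 0.6131 = 4.028 ppm.
FC to add: 4.028 − 0.6 = 3.428 mg/L as Cl₂.
Cl₂ equivalent: 3.428 mg/L × 738,000 L = 2530 g.
Product at 59.2% available Cl: 2530 / 0.592 = 4274 g.

4.27 kg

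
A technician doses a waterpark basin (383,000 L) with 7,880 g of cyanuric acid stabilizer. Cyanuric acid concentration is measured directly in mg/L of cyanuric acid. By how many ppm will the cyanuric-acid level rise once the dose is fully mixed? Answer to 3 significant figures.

Rise: 7,880 g / 383,000 L × 1000 = 20.57 mg/L.

20.6 ppm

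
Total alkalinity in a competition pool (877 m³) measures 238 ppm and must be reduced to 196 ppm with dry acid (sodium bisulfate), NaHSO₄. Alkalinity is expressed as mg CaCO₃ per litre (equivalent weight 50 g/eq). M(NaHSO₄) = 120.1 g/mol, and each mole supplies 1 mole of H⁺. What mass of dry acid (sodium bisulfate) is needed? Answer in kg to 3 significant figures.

Volume: 877 m³ = 877,000 L.
Alkalinity to neutralize: (238 − 196) = 42 mg/L as CaCO₃ × 877,000 L = 36,830 g as CaCO₃.
Equivalents of H⁺ required: 36,830 ÷ 50 g/eq = 736.7 eq = 736.7 mol NaHSO₄.
Mass of NaHSO₄: 736.7 × 120.1 = 88,480 g.

88.5 kg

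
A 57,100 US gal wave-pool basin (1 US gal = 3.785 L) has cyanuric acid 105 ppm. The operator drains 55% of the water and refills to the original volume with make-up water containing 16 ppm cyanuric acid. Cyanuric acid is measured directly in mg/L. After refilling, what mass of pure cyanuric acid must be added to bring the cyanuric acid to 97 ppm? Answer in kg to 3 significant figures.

Volume: 57,100 US gal × 3.785 L/gal = 216,124 L.
After draining 55% and refilling: 105 × 0.45 + 16 × 0.55 = 56.05 ppm.
Deficit to target: 97 − 56.05 = 40.95 mg/L.
Mass: 40.95 mg/L × 216,124 L = 8850 g cyanuric acid.

8.85 kg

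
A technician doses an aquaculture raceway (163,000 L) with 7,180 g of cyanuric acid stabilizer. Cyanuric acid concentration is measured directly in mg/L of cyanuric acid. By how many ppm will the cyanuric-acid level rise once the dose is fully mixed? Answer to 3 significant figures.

Rise: 7,180 g / 163,000 L × 1000 = 44.05 mg/L.

44.0 ppm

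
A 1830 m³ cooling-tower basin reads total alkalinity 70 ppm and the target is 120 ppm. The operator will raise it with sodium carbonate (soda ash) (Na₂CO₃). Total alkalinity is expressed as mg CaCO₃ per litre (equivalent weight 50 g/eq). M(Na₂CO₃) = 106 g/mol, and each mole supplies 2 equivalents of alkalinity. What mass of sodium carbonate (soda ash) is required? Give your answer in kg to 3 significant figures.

Volume: 1830 m³ = 1,830,000 L.
Alkalinity to add: (120 − 70) = 50 mg/L as CaCO₃ × 1,830,000 L = 91,500 g as CaCO₃.
Equivalents: 91,500 g ÷ 50 g/eq = 1830 eq.
Each mole of Na₂CO₃ supplies 2 eq, so 1830 / 2 = 915 mol.
Mass: 915 mol × 106 g/mol = 96,990 g.

97.0 kg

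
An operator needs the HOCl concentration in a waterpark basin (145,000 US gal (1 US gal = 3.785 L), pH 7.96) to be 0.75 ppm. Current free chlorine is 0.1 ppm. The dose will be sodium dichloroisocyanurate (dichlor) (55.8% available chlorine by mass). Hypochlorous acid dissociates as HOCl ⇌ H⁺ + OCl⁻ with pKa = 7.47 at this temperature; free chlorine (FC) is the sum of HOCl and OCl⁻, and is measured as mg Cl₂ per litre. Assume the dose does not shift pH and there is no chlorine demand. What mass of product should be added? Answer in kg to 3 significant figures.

Volume: 145,000 US gal × 3.785 L/gal = 548,825 L.
[OCl⁻]/[HOCl] = 10^(pH − pKa) = 10^(7.96 − 7.47) = 3.09; fraction as HOCl = 1/(1 + 3.09) = 0.2445.
Free chlorine required for 0.75 ppm HOCl: 0.75 / 0.2445 = 3.068 ppm.
FC to add: 3.068 − 0.1 = 2.968 mg/L as Cl₂.
Cl₂ equivalent: 2.968 mg/L × 548,825 L = 1629 g.
Product at 55.8% available Cl: 1629 / 0.558 = 2919 g.

2.92 kg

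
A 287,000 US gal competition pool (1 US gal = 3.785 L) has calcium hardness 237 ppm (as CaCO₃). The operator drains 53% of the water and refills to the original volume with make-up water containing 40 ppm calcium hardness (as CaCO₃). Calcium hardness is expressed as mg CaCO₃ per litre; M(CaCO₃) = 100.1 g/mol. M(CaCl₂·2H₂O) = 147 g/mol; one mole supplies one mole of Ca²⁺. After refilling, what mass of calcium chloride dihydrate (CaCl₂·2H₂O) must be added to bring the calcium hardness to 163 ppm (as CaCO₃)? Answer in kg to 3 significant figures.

Volume: 287,000 US gal × 3.785 L/gal = 1,086,295 L.
After draining 53% and refilling: 237 × 0.47 + 40 × 0.53 = 132.59 ppm.
Deficit to target: 163 − 132.59 = 30.41 mg/L.
As CaCO₃: 30.41 mg/L × 1,086,295 L = 33,030 g; ÷ 100.1 = 330 mol Ca²⁺.
Mass: 330 × 147 = 48,510 g.

48.5 kg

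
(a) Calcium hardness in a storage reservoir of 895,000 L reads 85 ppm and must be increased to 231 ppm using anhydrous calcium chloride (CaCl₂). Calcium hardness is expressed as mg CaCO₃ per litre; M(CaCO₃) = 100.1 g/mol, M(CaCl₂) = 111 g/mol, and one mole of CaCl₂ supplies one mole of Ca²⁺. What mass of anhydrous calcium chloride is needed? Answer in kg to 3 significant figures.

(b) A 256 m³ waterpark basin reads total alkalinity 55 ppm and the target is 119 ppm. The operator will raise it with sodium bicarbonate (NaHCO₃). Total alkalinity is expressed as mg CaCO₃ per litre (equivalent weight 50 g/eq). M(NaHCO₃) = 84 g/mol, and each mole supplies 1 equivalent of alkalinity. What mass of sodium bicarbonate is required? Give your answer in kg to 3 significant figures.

(a) 145 kg; (b) 27.5 kg

(a) Hardness to add: (231 − 85) = 146 mg/L as CaCO₃ × 895,000 L = 130,700 g as CaCO₃.
(a) Moles of Ca²⁺ (1 mol Ca²⁺ ≡ 1 mol CaCO₃): 130,700 / 100.1 g/mol = 1305 mol.
(a) Mass of CaCl₂: 1305 × 111 = 144,900 g.

(b) Volume: 256 m³ = 256,000 L.
(b) Alkalinity to add: (119 − 55) = 64 mg/L as CaCO₃ × 256,000 L = 16,380 g as CaCO₃.
(b) Equivalents: 16,380 g ÷ 50 g/eq = 327.7 eq.
(b) NaHCO₃ supplies 1 eq per mole → 327.7 mol.
(b) Mass: 327.7 mol × 84 g/mol = 27,530 g.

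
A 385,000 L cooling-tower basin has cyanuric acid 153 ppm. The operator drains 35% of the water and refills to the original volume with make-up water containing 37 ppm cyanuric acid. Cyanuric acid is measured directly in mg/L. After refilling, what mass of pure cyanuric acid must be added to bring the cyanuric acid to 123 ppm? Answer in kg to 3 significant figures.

4.08 kg

After draining 35% and refilling: 153 × 0.65 + 37 × 0.35 = 112.4 ppm.
Deficit to target: 123 − 112.4 = 10.6 mg/L.
Mass: 10.6 mg/L × 385,000 L = 4081 g cyanuric acid.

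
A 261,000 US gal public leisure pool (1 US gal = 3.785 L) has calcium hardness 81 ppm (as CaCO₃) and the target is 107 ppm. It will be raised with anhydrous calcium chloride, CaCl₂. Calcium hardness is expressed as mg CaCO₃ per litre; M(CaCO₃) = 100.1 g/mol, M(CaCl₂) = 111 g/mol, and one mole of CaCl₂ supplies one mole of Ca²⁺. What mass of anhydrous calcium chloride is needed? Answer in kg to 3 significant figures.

Volume: 261,000 US gal × 3.785 L/gal = 987,885 L.
Hardness to add: (107 − 81) = 26 mg/L as CaCO₃ × 987,885 L = 25,690 g as CaCO₃.
Moles of Ca²⁺ (1 mol Ca²⁺ ≡ 1 mol CaCO₃): 25,690 / 100.1 g/mol = 256.6 mol.
Mass of CaCl₂: 256.6 × 111 = 28,480 g.

28.5 kg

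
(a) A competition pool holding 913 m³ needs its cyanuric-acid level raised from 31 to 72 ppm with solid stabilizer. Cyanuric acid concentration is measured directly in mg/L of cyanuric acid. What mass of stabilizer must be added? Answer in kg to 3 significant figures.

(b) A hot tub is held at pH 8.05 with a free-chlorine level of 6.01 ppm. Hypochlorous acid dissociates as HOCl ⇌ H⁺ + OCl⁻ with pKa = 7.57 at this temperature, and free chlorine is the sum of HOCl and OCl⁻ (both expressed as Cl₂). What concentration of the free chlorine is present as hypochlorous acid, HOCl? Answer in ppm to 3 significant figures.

(a) 37.4 kg; (b) 1.50 ppm

(a) Volume: 913 m³ = 913,000 L.
(a) CYA to add: (72 − 31) = 41 mg/L × 913,000 L = 37,430 g cyanuric acid.

(b) [OCl⁻]/[HOCl] = 10^(pH − pKa) = 10^(8.05 − 7.57) = 10^0.48 = 3.02.
(b) Fraction as HOCl = 1 / (1 + 3.02) = 0.2488.
(b) HOCl = 0.2488 × 6.01 ppm = 1.495 ppm.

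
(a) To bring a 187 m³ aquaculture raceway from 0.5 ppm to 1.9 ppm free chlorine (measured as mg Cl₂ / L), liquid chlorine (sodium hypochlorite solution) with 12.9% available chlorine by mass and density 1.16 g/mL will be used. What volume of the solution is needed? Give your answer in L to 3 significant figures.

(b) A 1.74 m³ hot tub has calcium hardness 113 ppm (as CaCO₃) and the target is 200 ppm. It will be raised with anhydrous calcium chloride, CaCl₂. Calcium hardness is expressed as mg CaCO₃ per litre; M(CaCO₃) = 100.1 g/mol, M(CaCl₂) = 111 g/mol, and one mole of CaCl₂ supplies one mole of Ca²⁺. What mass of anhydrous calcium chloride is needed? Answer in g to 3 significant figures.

(a) Volume: 187 m³ = 187,000 L.
(a) Chlorine deficit: 1.9 − 0.5 = 1.4 ppm = 1.4 mg/L as Cl₂.
(a) Cl₂ equivalent needed: 1.4 mg/L × 187,000 L = 261,800 mg = 261.8 g.
(a) Product at 12.9% available chlorine: 261.8 / 0.129 = 2029 g.
(a) Volume at density 1.16 g/mL: 2029 g ÷ 1.16 g/mL = 1750 mL.

(b) Volume: 1.74 m³ = 1,740 L.
(b) Hardness to add: (200 − 113) = 87 mg/L as CaCO₃ × 1,740 L = 151.4 g as CaCO₃.
(b) Moles of Ca²⁺ (1 mol Ca²⁺ ≡ 1 mol CaCO₃): 151.4 / 100.1 g/mol = 1.512 mol.
(b) Mass of CaCl₂: 1.512 × 111 = 167.9 g.

(a) 1.75 L; (b) 168 g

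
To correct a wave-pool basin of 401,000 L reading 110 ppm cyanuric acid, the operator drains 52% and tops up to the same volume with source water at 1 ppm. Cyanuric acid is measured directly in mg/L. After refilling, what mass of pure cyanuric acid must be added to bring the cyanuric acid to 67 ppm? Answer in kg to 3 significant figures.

5.49 kg

After draining 52% and refilling: 110 × 0.48 + 1 × 0.52 = 53.32 ppm.
Deficit to target: 67 − 53.32 = 13.68 mg/L.
Mass: 13.68 mg/L × 401,000 L = 5486 g cyanuric acid.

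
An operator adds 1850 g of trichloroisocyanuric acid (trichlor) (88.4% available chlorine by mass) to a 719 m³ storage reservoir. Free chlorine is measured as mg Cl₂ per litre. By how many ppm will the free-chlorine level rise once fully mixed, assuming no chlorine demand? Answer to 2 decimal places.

Volume: 719 m³ = 719,000 L.
Available chlorine delivered: 1850 g × 0.884 = 1635 g as Cl₂.
Concentration rise: 1635 g / 719,000 L = 2.275 mg/L = 2.27 ppm.

2.27 ppm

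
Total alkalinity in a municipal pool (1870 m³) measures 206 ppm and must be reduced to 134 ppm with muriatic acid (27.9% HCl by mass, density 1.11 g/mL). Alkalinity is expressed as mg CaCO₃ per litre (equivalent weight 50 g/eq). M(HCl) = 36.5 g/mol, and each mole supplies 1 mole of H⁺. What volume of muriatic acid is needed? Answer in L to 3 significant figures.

Volume: 1870 m³ = 1,870,000 L.
Alkalinity to neutralize: (206 − 134) = 72 mg/L as CaCO₃ × 1,870,000 L = 134,600 g as CaCO₃.
Equivalents of H⁺ required: 134,600 ÷ 50 g/eq = 2693 eq = 2693 mol HCl.
Mass of HCl: 2693 × 36.5 = 98,290 g.
Mass of 27.9% solution: 98,290 / 0.279 = 352,300 g.
Volume: 352,300 g ÷ 1.11 g/mL = 317,400 mL.

317 L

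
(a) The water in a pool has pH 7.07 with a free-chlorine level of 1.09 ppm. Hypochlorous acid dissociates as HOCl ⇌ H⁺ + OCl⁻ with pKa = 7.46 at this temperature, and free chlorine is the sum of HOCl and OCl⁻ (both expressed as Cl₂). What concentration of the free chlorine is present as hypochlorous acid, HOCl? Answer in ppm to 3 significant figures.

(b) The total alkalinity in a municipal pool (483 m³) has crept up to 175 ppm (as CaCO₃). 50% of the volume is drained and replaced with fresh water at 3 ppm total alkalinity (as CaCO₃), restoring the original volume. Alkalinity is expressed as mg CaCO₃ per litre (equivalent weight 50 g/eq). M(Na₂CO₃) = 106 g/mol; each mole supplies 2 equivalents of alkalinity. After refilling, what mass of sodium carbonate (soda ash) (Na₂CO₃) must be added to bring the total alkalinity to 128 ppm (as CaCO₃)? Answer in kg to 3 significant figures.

(a) 0.774 ppm; (b) 20.0 kg

(a) [OCl⁻]/[HOCl] = 10^(pH − pKa) = 10^(7.07 − 7.46) = 10^-0.39 = 0.4074.
(a) Fraction as HOCl = 1 / (1 + 0.4074) = 0.7105.
(a) HOCl = 0.7105 × 1.09 ppm = 0.7745 ppm.

(b) Volume: 483 m³ = 483,000 L.
(b) After draining 50% and refilling: 175 × 0.50 + 3 × 0.50 = 89 ppm.
(b) Deficit to target: 128 − 89 = 39 mg/L.
(b) As CaCO₃: 39 mg/L × 483,000 L = 18,840 g; ÷ 50 g/eq ÷ 2 = 188.4 mol Na₂CO₃.
(b) Mass: 188.4 × 106 = 19,970 g.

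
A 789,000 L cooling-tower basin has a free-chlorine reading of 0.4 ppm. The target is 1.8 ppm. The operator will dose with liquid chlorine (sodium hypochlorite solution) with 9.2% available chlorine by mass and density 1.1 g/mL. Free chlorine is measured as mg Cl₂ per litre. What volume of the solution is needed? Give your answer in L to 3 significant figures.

Chlorine deficit: 1.8 − 0.4 = 1.4 ppm = 1.4 mg/L as Cl₂.
Cl₂ equivalent needed: 1.4 mg/L × 789,000 L = 1,105,000 mg = 1105 g.
Product at 9.2% available chlorine: 1105 / 0.092 = 12,010 g.
Volume at density 1.1 g/mL: 12,010 g ÷ 1.1 g/mL = 10,920 mL.

10.9 L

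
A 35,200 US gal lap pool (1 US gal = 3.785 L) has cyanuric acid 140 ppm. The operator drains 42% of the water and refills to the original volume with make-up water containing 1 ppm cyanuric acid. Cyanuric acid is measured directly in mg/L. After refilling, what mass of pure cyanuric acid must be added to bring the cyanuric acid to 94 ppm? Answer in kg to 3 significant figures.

1.65 kg

Volume: 35,200 US gal × 3.785 L/gal = 133,232 L.
After draining 42% and refilling: 140 × 0.58 + 1 × 0.42 = 81.62 ppm.
Deficit to target: 94 − 81.62 = 12.38 mg/L.
Mass: 12.38 mg/L × 133,232 L = 1649 g cyanuric acid.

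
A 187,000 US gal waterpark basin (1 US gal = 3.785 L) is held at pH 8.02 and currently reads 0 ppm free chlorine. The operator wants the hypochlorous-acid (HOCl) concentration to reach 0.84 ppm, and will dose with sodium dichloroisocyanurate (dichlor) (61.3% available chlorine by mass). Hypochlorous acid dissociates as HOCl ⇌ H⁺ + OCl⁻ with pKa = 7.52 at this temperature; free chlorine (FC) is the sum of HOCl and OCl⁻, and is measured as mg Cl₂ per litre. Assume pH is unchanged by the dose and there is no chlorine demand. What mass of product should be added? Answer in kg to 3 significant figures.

Volume: 187,000 US gal × 3.785 L/gal = 707,795 L.
[OCl⁻]/[HOCl] = 10^(pH − pKa) = 10^(8.02 − 7.52) = 3.162; fraction as HOCl = 1/(1 + 3.162) = 0.2403.
Free chlorine required for 0.84 ppm HOCl: 0.84 / 0.2403 = 3.496 ppm.
FC to add: 3.496 − 0 = 3.496 mg/L as Cl₂.
Cl₂ equivalent: 3.496 mg/L × 707,795 L = 2475 g.
Product at 61.3% available Cl: 2475 / 0.613 = 4037 g.

4.04 kg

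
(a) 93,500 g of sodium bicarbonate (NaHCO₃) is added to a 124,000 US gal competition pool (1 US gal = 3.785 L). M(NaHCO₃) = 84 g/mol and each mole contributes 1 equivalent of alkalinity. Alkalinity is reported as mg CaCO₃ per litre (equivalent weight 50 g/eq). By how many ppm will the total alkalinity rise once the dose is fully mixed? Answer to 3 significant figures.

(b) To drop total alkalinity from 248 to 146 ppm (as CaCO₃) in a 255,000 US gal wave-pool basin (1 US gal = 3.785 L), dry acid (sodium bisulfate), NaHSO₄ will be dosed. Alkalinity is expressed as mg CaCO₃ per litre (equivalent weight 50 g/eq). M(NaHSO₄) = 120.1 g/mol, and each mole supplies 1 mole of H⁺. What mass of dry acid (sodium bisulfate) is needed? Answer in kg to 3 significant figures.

(a) 119 ppm; (b) 236 kg

(a) Volume: 124,000 US gal × 3.785 L/gal = 469,340 L.
(a) Moles of NaHCO₃: 93,500 g ÷ 84 g/mol = 1113 mol → 1113 eq of alkalinity.
(a) As CaCO₃: 1113 eq × 50 g/eq = 55,650 g.
(a) Rise: 55,650 g / 469,340 L × 1000 = 118.6 mg/L.

(b) Volume: 255,000 US gal × 3.785 L/gal = 965,175 L.
(b) Alkalinity to neutralize: (248 − 146) = 102 mg/L as CaCO₃ × 965,175 L = 98,450 g as CaCO₃.
(b) Equivalents of H⁺ required: 98,450 ÷ 50 g/eq = 1969 eq = 1969 mol NaHSO₄.
(b) Mass of NaHSO₄: 1969 × 120.1 = 236,500 g.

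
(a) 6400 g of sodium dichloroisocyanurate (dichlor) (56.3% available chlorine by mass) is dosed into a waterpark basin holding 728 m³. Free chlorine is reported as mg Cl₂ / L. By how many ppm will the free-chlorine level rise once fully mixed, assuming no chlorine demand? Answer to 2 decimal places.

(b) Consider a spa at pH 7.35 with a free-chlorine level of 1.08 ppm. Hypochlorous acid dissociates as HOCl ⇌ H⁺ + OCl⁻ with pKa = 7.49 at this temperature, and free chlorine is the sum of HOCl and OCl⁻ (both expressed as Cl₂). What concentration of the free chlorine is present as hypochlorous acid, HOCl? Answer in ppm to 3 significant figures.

(a) Volume: 728 m³ = 728,000 L.
(a) Available chlorine delivered: 6400 g × 0.563 = 3603 g as Cl₂.
(a) Concentration rise: 3603 g / 728,000 L = 4.949 mg/L = 4.95 ppm.

(b) [OCl⁻]/[HOCl] = 10^(pH − pKa) = 10^(7.35 − 7.49) = 10^-0.14 = 0.7244.
(b) Fraction as HOCl = 1 / (1 + 0.7244) = 0.5799.
(b) HOCl = 0.5799 × 1.08 ppm = 0.6263 ppm.

(a) 4.95 ppm; (b) 0.626 ppm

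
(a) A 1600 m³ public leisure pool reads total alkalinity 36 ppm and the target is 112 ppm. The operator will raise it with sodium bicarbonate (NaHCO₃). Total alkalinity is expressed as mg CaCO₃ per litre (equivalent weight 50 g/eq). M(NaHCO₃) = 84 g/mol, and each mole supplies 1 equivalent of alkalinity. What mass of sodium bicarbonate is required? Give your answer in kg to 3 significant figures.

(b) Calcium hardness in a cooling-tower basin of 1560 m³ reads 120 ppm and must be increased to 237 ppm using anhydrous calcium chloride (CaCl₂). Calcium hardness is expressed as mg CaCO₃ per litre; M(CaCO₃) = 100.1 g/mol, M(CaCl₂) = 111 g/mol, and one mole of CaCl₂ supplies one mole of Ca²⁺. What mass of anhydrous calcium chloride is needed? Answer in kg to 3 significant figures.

(a) Volume: 1600 m³ = 1,600,000 L.
(a) Alkalinity to add: (112 − 36) = 76 mg/L as CaCO₃ × 1,600,000 L = 121,600 g as CaCO₃.
(a) Equivalents: 121,600 g ÷ 50 g/eq = 2432 eq.
(a) NaHCO₃ supplies 1 eq per mole → 2432 mol.
(a) Mass: 2432 mol × 84 g/mol = 204,300 g.

(b) Volume: 1560 m³ = 1,560,000 L.
(b) Hardness to add: (237 − 120) = 117 mg/L as CaCO₃ × 1,560,000 L = 182,500 g as CaCO₃.
(b) Moles of Ca²⁺ (1 mol Ca²⁺ ≡ 1 mol CaCO₃): 182,500 / 100.1 g/mol = 1823 mol.
(b) Mass of CaCl₂: 1823 × 111 = 202,400 g.

(a) 204 kg; (b) 202 kg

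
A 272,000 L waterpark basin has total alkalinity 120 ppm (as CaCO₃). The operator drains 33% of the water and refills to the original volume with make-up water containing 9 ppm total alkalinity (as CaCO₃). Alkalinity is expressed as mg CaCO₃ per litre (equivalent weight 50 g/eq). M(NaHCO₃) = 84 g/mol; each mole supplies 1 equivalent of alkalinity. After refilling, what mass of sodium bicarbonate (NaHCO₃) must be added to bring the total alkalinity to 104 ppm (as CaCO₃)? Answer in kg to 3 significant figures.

After draining 33% and refilling: 120 × 0.67 + 9 × 0.33 = 83.37 ppm.
Deficit to target: 104 − 83.37 = 20.63 mg/L.
As CaCO₃: 20.63 mg/L × 272,000 L = 5611 g; ÷ 50 g/eq ÷ 1 = 112.2 mol NaHCO₃.
Mass: 112.2 × 84 = 9427 g.

9.43 kg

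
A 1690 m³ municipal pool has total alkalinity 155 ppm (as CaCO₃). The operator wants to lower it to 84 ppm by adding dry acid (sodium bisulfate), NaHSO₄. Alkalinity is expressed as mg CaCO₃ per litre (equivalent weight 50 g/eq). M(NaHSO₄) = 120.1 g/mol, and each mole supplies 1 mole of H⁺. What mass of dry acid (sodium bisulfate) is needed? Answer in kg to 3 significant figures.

Volume: 1690 m³ = 1,690,000 L.
Alkalinity to neutralize: (155 − 84) = 71 mg/L as CaCO₃ × 1,690,000 L = 120,000 g as CaCO₃.
Equivalents of H⁺ required: 120,000 ÷ 50 g/eq = 2400 eq = 2400 mol NaHSO₄.
Mass of NaHSO₄: 2400 × 120.1 = 288,200 g.

288 kg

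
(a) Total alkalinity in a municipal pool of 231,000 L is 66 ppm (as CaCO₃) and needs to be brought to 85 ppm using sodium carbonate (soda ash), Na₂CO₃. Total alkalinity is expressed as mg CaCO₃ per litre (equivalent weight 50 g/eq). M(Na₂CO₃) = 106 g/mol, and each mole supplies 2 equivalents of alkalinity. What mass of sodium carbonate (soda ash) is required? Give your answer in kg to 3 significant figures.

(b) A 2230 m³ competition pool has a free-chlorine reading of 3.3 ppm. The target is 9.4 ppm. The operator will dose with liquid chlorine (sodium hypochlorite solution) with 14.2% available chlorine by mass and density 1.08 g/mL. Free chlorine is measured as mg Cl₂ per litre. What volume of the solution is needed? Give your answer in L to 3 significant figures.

(a) 4.65 kg; (b) 88.7 L

(a) Alkalinity to add: (85 − 66) = 19 mg/L as CaCO₃ × 231,000 L = 4389 g as CaCO₃.
(a) Equivalents: 4389 g ÷ 50 g/eq = 87.78 eq.
(a) Each mole of Na₂CO₃ supplies 2 eq, so 87.78 / 2 = 43.89 mol.
(a) Mass: 43.89 mol × 106 g/mol = 4652 g.

(b) Volume: 2230 m³ = 2,230,000 L.
(b) Chlorine deficit: 9.4 − 3.3 = 6.1 ppm = 6.1 mg/L as Cl₂.
(b) Cl₂ equivalent needed: 6.1 mg/L × 2,230,000 L = 13,600,000 mg = 13,600 g.
(b) Product at 14.2% available chlorine: 13,600 / 0.142 = 95,800 g.
(b) Volume at density 1.08 g/mL: 95,800 g ÷ 1.08 g/mL = 88,700 mL.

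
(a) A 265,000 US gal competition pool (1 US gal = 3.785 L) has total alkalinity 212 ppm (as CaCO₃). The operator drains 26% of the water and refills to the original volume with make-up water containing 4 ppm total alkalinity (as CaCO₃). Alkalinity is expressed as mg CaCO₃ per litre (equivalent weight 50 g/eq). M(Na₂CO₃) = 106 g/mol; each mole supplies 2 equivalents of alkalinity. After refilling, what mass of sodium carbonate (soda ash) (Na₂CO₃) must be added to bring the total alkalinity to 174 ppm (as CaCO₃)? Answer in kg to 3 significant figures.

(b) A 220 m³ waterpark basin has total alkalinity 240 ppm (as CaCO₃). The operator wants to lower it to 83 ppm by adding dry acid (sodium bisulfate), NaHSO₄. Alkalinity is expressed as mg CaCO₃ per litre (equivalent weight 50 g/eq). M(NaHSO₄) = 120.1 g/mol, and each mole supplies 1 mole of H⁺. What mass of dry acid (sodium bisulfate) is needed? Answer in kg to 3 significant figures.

(a) Volume: 265,000 US gal × 3.785 L/gal = 1,003,025 L.
(a) After draining 26% and refilling: 212 × 0.74 + 4 × 0.26 = 157.92 ppm.
(a) Deficit to target: 174 − 157.92 = 16.08 mg/L.
(a) As CaCO₃: 16.08 mg/L × 1,003,025 L = 16,130 g; ÷ 50 g/eq ÷ 2 = 161.3 mol Na₂CO₃.
(a) Mass: 161.3 × 106 = 17,100 g.

(b) Volume: 220 m³ = 220,000 L.
(b) Alkalinity to neutralize: (240 − 83) = 157 mg/L as CaCO₃ × 220,000 L = 34,540 g as CaCO₃.
(b) Equivalents of H⁺ required: 34,540 ÷ 50 g/eq = 690.8 eq = 690.8 mol NaHSO₄.
(b) Mass of NaHSO₄: 690.8 × 120.1 = 82,970 g.

(a) 17.1 kg; (b) 83.0 kg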